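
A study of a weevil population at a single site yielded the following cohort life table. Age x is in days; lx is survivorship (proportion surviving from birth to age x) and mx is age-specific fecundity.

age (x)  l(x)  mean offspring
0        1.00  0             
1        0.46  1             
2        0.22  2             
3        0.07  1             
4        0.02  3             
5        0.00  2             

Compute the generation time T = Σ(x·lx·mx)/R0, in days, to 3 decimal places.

lx·mx: 0, 0.46, 0.44, 0.07, 0.06, 0 → R0 = 1.03
x·lx·mx: 0, 0.46, 0.88, 0.21, 0.24, 0 → Σ = 1.79
T = 1.79 / 1.03 = 1.737864… → 1.738

1.738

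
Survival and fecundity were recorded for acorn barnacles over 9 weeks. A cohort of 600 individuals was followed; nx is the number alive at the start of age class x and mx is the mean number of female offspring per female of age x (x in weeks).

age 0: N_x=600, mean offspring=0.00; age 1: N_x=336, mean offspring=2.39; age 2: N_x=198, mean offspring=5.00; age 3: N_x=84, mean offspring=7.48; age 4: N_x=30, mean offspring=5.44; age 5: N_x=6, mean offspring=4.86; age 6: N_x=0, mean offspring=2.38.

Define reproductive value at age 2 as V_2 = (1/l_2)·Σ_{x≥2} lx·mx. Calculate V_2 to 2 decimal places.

lx = nx/n0 = nx/600: 1, 0.56, 0.33, 0.14, 0.05, 0.01, 0
lx·mx for x ≥ 2: 1.65, 1.0472, 0.272, 0.0486, 0 → sum = 3.0178
V_2 = 3.0178 / l_2 = 3.0178 / 0.33 = 9.144848… → 9.14

9.14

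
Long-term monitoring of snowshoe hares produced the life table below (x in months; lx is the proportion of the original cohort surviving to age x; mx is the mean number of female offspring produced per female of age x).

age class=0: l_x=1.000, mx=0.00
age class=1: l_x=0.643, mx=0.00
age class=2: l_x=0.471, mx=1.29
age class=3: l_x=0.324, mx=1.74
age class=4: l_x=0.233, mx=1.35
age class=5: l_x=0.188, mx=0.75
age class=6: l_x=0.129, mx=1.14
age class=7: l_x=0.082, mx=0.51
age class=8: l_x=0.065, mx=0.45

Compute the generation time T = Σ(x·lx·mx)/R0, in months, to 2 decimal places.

3.40

lx·mx: 0, 0, 0.60759, 0.56376, 0.31455, 0.141, 0.14706, 0.04182, 0.02925 → R0 = 1.84503
x·lx·mx: 0, 0, 1.21518, 1.69128, 1.2582, 0.705, 0.88236, 0.29274, 0.234 → Σ = 6.27876
T = 6.27876 / 1.84503 = 3.403067… → 3.40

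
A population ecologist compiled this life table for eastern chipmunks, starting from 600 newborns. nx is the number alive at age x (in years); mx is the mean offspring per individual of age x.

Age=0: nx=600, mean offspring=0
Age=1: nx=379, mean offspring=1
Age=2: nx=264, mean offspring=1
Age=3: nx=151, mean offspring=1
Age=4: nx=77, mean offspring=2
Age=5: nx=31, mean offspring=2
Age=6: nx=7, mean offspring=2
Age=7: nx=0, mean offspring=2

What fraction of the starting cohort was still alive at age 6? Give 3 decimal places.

l_6 = n_6/n_0 = 7/600 = 0.011667… → 0.012

0.012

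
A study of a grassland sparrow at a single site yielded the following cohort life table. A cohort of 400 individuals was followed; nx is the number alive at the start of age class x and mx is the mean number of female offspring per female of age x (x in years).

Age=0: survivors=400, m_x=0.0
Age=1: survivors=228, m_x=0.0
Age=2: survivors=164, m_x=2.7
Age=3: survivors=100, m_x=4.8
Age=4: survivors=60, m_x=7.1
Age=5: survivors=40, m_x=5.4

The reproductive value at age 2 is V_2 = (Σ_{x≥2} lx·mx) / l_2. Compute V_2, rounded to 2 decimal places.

9.54

lx = nx/n0 = nx/400: 1, 0.57, 0.41, 0.25, 0.15, 0.1
lx·mx for x ≥ 2: 1.107, 1.2, 1.065, 0.54 → sum = 3.912
V_2 = 3.912 / l_2 = 3.912 / 0.41 = 9.541463… → 9.54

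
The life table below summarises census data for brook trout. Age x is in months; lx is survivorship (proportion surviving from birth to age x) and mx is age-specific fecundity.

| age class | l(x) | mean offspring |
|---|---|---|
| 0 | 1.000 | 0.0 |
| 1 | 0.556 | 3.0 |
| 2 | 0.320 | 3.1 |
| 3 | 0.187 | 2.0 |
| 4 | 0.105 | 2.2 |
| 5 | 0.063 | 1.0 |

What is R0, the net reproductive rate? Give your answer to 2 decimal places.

3.33

lx·mx by age: 0, 1.668, 0.992, 0.374, 0.231, 0.063
R0 = Σ lx·mx = 3.328 → 3.33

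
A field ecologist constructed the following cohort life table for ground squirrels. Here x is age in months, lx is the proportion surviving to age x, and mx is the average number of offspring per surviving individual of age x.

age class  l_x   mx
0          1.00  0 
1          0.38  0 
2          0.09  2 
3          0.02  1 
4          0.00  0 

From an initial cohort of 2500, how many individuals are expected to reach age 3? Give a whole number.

50

Expected survivors = N0 · l_3 = 2500 × 0.02 = 50 → 50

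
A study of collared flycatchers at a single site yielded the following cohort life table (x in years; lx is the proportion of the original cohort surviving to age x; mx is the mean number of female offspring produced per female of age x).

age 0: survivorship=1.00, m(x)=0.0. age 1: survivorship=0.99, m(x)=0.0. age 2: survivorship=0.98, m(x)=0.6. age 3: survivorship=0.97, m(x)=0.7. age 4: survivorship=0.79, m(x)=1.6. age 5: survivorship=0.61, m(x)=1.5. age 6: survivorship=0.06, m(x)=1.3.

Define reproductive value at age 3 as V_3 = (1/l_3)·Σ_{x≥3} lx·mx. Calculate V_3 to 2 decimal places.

3.03

lx·mx for x ≥ 3: 0.679, 1.264, 0.915, 0.078 → sum = 2.936
V_3 = 2.936 / l_3 = 2.936 / 0.97 = 3.026804… → 3.03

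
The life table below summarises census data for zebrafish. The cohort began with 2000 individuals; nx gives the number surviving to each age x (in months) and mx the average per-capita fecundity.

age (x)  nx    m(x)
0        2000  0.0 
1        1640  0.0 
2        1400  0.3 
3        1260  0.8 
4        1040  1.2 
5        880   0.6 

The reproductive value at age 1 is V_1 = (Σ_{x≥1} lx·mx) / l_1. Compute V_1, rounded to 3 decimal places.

lx = nx/n0 = nx/2000: 1, 0.82, 0.7, 0.63, 0.52, 0.44
lx·mx for x ≥ 1: 0, 0.21, 0.504, 0.624, 0.264 → sum = 1.602
V_1 = 1.602 / l_1 = 1.602 / 0.82 = 1.953659… → 1.954

1.954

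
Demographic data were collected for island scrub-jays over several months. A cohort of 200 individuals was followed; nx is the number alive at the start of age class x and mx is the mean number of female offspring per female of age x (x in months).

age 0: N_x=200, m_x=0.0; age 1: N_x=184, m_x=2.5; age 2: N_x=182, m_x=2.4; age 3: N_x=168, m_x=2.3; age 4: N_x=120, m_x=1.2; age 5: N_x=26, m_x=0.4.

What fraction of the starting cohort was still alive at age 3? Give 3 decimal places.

l_3 = n_3/n_0 = 168/200 = 0.84 → 0.840

0.840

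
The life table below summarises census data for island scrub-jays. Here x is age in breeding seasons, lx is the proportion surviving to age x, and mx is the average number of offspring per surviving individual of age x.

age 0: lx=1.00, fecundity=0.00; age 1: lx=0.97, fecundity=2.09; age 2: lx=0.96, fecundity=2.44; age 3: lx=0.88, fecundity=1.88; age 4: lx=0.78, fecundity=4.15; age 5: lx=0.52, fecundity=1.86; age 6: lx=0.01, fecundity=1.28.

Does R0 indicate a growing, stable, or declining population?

growing

R0 = Σ lx·mx = 0 + 2.0273 + 2.3424 + 1.6544 + 3.237 + 0.9672 + 0.0128 = 10.2411
R0 > 1, so the population is growing.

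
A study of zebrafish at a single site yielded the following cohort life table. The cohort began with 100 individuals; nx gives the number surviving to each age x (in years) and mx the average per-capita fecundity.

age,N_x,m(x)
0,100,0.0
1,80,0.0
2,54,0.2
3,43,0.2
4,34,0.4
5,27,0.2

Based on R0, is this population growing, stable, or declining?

declining

lx = nx/n0 = nx/100: 1, 0.8, 0.54, 0.43, 0.34, 0.27
R0 = Σ lx·mx = 0 + 0 + 0.108 + 0.086 + 0.136 + 0.054 = 0.384
R0 < 1, so the population is declining.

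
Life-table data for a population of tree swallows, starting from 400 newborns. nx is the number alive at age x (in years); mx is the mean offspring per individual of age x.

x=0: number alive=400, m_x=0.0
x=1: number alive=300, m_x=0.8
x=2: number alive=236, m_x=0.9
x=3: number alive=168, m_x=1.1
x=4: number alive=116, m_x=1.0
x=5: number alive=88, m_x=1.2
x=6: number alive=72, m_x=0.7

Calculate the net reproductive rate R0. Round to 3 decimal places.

2.273

lx = nx/n0 = nx/400: 1, 0.75, 0.59, 0.42, 0.29, 0.22, 0.18
lx·mx by age: 0, 0.6, 0.531, 0.462, 0.29, 0.264, 0.126
R0 = Σ lx·mx = 2.273 → 2.273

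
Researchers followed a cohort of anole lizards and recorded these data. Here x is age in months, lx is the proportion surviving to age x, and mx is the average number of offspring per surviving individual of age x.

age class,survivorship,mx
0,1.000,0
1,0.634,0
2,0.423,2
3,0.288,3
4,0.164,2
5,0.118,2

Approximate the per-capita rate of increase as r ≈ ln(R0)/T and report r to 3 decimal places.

0.276

R0 = Σ lx·mx = 0 + 0 + 0.846 + 0.864 + 0.328 + 0.236 = 2.274
Σ x·lx·mx = 6.776; T = 6.776/2.274 = 2.97977…
r ≈ ln(R0)/T = ln(2.274)/2.97977… = 0.27571… → 0.276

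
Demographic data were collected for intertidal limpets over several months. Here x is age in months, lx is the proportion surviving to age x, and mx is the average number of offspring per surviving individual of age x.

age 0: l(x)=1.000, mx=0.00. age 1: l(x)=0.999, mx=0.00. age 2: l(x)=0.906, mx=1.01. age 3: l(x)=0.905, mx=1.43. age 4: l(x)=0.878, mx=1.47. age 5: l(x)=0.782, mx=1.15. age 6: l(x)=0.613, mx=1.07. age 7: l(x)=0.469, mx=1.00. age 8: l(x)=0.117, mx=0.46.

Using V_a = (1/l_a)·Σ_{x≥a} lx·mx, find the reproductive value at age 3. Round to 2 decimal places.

lx·mx for x ≥ 3: 1.29415, 1.29066, 0.8993, 0.65591, 0.469, 0.05382 → sum = 4.66284
V_3 = 4.66284 / l_3 = 4.66284 / 0.905 = 5.152309… → 5.15

5.15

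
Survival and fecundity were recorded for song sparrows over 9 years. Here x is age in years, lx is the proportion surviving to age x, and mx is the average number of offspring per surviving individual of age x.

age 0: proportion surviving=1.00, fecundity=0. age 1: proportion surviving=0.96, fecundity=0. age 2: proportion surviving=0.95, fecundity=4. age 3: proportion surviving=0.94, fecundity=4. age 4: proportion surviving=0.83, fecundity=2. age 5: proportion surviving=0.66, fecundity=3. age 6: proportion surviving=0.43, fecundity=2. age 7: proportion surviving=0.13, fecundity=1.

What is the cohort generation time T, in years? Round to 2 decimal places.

lx·mx: 0, 0, 3.8, 3.76, 1.66, 1.98, 0.86, 0.13 → R0 = 12.19
x·lx·mx: 0, 0, 7.6, 11.28, 6.64, 9.9, 5.16, 0.91 → Σ = 41.49
T = 41.49 / 12.19 = 3.40361… → 3.40

3.40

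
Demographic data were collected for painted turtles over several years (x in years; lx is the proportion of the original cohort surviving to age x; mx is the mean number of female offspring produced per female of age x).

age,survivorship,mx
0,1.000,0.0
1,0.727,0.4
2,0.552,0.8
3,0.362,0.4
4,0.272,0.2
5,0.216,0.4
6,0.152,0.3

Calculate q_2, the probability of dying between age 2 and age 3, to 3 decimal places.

q_2 = (l_2 − l_3) / l_2 = (0.552 − 0.362) / 0.552
     = 0.19 / 0.552 = 0.344203… → 0.344

0.344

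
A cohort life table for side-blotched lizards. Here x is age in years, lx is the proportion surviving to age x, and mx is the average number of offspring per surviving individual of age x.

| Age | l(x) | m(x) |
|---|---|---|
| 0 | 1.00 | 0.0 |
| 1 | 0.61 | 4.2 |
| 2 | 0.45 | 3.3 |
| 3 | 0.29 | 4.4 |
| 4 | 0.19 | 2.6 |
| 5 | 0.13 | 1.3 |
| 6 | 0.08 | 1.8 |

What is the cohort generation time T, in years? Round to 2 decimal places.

lx·mx: 0, 2.562, 1.485, 1.276, 0.494, 0.169, 0.144 → R0 = 6.13
x·lx·mx: 0, 2.562, 2.97, 3.828, 1.976, 0.845, 0.864 → Σ = 13.045
T = 13.045 / 6.13 = 2.128059… → 2.13

2.13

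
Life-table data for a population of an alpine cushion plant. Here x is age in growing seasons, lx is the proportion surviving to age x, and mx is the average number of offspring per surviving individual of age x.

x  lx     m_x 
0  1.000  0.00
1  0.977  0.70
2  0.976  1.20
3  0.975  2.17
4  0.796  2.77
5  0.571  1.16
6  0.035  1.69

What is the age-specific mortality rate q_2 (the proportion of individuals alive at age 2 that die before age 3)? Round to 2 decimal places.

0.00

q_2 = (l_2 − l_3) / l_2 = (0.976 − 0.975) / 0.976
     = 0.001 / 0.976 = 0.001025… → 0.00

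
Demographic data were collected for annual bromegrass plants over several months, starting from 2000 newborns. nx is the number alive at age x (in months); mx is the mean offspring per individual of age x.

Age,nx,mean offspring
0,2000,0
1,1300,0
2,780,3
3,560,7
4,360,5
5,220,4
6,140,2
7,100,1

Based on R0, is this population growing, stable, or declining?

growing

lx = nx/n0 = nx/2000: 1, 0.65, 0.39, 0.28, 0.18, 0.11, 0.07, 0.05
R0 = Σ lx·mx = 0 + 0 + 1.17 + 1.96 + 0.9 + 0.44 + 0.14 + 0.05 = 4.66
R0 > 1, so the population is growing.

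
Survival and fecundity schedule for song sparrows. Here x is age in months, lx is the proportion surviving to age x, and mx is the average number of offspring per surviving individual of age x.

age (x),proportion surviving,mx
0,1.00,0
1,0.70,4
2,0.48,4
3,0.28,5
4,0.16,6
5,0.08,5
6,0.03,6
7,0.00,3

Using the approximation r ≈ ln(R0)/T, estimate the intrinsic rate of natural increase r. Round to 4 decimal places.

R0 = Σ lx·mx = 0 + 2.8 + 1.92 + 1.4 + 0.96 + 0.4 + 0.18 + 0 = 7.66
Σ x·lx·mx = 17.76; T = 17.76/7.66 = 2.31854…
r ≈ ln(R0)/T = ln(7.66)/2.31854… = 0.878145… → 0.8781

0.8781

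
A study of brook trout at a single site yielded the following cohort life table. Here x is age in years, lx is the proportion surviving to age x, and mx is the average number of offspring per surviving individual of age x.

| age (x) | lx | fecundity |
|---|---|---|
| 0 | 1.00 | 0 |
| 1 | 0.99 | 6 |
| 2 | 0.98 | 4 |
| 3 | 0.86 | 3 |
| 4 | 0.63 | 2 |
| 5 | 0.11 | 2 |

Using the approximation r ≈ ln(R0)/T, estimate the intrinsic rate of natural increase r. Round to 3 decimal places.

R0 = Σ lx·mx = 0 + 5.94 + 3.92 + 2.58 + 1.26 + 0.22 = 13.92
Σ x·lx·mx = 27.66; T = 27.66/13.92 = 1.98707…
r ≈ ln(R0)/T = ln(13.92)/1.98707… = 1.32523… → 1.325

1.325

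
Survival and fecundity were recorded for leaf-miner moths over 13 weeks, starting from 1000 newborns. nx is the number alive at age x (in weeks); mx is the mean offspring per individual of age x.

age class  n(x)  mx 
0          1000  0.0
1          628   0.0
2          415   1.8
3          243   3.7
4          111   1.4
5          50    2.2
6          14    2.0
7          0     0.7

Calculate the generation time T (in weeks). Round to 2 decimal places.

lx = nx/n0 = nx/1000: 1, 0.628, 0.415, 0.243, 0.111, 0.05, 0.014, 0
lx·mx: 0, 0, 0.747, 0.8991, 0.1554, 0.11, 0.028, 0 → R0 = 1.9395
x·lx·mx: 0, 0, 1.494, 2.6973, 0.6216, 0.55, 0.168, 0 → Σ = 5.5309
T = 5.5309 / 1.9395 = 2.851714… → 2.85

2.85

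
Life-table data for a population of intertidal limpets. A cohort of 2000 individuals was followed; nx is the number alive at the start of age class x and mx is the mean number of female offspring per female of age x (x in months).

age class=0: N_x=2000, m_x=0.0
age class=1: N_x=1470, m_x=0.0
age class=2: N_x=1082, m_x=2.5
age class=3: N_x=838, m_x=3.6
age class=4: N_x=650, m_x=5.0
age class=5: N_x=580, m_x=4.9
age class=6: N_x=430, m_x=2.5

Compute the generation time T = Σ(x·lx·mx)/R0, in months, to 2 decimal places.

lx = nx/n0 = nx/2000: 1, 0.735, 0.541, 0.419, 0.325, 0.29, 0.215
lx·mx: 0, 0, 1.3525, 1.5084, 1.625, 1.421, 0.5375 → R0 = 6.4444
x·lx·mx: 0, 0, 2.705, 4.5252, 6.5, 7.105, 3.225 → Σ = 24.0602
T = 24.0602 / 6.4444 = 3.733505… → 3.73

3.73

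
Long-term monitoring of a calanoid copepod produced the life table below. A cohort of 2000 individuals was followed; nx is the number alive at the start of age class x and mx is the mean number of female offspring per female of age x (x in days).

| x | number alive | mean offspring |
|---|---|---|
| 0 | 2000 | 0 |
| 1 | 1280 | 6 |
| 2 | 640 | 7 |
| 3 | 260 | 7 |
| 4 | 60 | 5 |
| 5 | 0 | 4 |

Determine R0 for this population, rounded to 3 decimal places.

7.140

lx = nx/n0 = nx/2000: 1, 0.64, 0.32, 0.13, 0.03, 0
lx·mx by age: 0, 3.84, 2.24, 0.91, 0.15, 0
R0 = Σ lx·mx = 7.14 → 7.140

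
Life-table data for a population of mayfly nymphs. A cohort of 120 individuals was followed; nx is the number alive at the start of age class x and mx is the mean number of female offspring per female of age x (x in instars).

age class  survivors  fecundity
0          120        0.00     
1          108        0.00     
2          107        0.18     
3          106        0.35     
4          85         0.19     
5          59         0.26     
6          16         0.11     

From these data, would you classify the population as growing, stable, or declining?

lx = nx/n0 = nx/120: 1, 0.9, 0.89167…, 0.88333…, 0.70833…, 0.49167…, 0.13333…
R0 = Σ lx·mx = 0 + 0 + 0.1605… + 0.309167… + 0.134583… + 0.127833… + 0.014667… = 0.74675…
R0 < 1, so the population is declining.

declining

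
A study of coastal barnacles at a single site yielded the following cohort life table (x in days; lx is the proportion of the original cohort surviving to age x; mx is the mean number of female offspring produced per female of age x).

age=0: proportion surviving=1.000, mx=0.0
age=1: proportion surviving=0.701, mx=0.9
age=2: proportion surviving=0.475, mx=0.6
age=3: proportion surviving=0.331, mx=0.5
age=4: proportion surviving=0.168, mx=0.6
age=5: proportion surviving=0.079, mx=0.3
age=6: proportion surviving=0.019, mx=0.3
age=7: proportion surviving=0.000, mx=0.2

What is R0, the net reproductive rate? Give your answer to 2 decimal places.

lx·mx by age: 0, 0.6309, 0.285, 0.1655, 0.1008, 0.0237, 0.0057, 0
R0 = Σ lx·mx = 1.2116 → 1.21

1.21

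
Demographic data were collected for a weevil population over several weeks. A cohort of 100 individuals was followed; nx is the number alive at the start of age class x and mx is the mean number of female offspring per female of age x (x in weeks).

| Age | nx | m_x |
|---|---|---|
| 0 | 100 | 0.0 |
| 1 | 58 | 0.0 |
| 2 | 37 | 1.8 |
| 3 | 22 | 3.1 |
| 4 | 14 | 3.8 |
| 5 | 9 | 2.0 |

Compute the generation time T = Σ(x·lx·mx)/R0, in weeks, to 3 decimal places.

lx = nx/n0 = nx/100: 1, 0.58, 0.37, 0.22, 0.14, 0.09
lx·mx: 0, 0, 0.666, 0.682, 0.532, 0.18 → R0 = 2.06
x·lx·mx: 0, 0, 1.332, 2.046, 2.128, 0.9 → Σ = 6.406
T = 6.406 / 2.06 = 3.109709… → 3.110

3.110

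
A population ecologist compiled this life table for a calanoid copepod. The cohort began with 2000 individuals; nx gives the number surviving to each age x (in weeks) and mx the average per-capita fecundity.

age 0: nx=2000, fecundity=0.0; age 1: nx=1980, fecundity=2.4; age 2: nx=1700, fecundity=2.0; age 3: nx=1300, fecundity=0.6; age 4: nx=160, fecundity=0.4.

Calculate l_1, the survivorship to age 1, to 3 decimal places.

l_1 = n_1/n_0 = 1980/2000 = 0.99 → 0.990

0.990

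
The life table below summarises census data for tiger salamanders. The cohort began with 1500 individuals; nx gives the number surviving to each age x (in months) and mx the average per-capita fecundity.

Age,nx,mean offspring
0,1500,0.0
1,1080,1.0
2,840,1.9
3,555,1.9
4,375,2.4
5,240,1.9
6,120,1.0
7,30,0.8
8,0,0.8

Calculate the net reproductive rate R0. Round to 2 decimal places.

lx = nx/n0 = nx/1500: 1, 0.72, 0.56, 0.37, 0.25, 0.16, 0.08, 0.02, 0
lx·mx by age: 0, 0.72, 1.064, 0.703, 0.6, 0.304, 0.08, 0.016, 0
R0 = Σ lx·mx = 3.487 → 3.49

3.49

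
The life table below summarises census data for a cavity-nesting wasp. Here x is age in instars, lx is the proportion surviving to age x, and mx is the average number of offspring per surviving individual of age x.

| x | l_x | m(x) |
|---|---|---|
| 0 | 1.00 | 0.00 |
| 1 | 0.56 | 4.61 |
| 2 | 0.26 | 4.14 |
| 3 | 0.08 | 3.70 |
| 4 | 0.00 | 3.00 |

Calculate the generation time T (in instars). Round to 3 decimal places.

1.422

lx·mx: 0, 2.5816, 1.0764, 0.296, 0 → R0 = 3.954
x·lx·mx: 0, 2.5816, 2.1528, 0.888, 0 → Σ = 5.6224
T = 5.6224 / 3.954 = 1.421952… → 1.422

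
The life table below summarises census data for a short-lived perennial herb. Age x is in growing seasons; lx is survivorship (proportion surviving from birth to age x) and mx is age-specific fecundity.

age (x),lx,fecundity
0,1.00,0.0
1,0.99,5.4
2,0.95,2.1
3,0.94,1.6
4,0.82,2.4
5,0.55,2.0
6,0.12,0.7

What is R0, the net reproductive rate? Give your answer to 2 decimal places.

lx·mx by age: 0, 5.346, 1.995, 1.504, 1.968, 1.1, 0.084
R0 = Σ lx·mx = 11.997 → 12.00

12.00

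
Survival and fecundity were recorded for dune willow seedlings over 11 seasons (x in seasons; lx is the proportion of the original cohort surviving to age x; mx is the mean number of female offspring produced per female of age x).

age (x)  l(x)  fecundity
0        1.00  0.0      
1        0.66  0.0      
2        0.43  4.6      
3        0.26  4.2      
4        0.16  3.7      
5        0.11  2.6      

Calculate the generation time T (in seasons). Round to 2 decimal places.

2.79

lx·mx: 0, 0, 1.978, 1.092, 0.592, 0.286 → R0 = 3.948
x·lx·mx: 0, 0, 3.956, 3.276, 2.368, 1.43 → Σ = 11.03
T = 11.03 / 3.948 = 2.79382… → 2.79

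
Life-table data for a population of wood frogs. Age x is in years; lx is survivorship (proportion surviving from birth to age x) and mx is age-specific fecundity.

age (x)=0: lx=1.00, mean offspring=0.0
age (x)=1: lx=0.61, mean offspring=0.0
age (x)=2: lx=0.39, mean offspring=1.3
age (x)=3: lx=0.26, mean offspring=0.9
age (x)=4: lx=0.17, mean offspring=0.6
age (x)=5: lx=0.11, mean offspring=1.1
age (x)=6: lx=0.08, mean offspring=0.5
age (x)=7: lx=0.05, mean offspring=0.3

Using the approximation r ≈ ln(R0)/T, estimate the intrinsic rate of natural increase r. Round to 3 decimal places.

R0 = Σ lx·mx = 0 + 0 + 0.507 + 0.234 + 0.102 + 0.121 + 0.04 + 0.015 = 1.019
Σ x·lx·mx = 3.074; T = 3.074/1.019 = 3.01668…
r ≈ ln(R0)/T = ln(1.019)/3.01668… = 0.00624… → 0.006

0.006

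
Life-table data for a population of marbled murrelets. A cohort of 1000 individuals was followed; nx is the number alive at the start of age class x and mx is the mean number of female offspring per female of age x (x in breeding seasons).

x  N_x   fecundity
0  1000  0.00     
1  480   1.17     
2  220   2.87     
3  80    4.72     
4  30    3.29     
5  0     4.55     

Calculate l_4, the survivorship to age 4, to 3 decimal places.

l_4 = n_4/n_0 = 30/1000 = 0.03 → 0.030

0.030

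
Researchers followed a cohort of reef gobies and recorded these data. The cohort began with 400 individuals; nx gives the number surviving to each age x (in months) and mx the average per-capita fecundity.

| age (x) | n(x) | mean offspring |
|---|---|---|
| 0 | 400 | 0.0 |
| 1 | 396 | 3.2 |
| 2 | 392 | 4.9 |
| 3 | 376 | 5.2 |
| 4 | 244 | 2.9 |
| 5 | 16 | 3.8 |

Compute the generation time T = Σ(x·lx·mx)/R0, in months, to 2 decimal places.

2.39

lx = nx/n0 = nx/400: 1, 0.99, 0.98, 0.94, 0.61, 0.04
lx·mx: 0, 3.168, 4.802, 4.888, 1.769, 0.152 → R0 = 14.779
x·lx·mx: 0, 3.168, 9.604, 14.664, 7.076, 0.76 → Σ = 35.272
T = 35.272 / 14.779 = 2.38663… → 2.39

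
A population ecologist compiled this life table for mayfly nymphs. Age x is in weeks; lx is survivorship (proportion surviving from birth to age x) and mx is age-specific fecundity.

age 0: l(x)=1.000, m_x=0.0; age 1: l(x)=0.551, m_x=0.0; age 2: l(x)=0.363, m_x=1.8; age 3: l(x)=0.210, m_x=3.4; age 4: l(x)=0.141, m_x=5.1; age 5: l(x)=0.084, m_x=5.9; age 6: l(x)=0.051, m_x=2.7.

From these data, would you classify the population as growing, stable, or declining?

growing

R0 = Σ lx·mx = 0 + 0 + 0.6534 + 0.714 + 0.7191 + 0.4956 + 0.1377 = 2.7198
R0 > 1, so the population is growing.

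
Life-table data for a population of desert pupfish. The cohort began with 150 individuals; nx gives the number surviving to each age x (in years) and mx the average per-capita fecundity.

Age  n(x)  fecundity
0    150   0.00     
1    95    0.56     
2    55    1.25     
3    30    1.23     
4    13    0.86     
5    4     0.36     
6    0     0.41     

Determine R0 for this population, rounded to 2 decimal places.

1.14

lx = nx/n0 = nx/150: 1, 0.63333…, 0.36667…, 0.2, 0.08667…, 0.02667…, 0
lx·mx by age: 0, 0.354667…, 0.458333…, 0.246, 0.074533…, 0.0096…, 0
R0 = Σ lx·mx = 1.143133… → 1.14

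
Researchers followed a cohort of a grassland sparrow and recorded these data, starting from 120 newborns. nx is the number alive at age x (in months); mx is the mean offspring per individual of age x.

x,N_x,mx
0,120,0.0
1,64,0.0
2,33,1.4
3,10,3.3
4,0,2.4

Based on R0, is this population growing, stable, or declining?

declining

lx = nx/n0 = nx/120: 1, 0.53333…, 0.275, 0.08333…, 0
R0 = Σ lx·mx = 0 + 0 + 0.385 + 0.275… + 0 = 0.66…
R0 < 1, so the population is declining.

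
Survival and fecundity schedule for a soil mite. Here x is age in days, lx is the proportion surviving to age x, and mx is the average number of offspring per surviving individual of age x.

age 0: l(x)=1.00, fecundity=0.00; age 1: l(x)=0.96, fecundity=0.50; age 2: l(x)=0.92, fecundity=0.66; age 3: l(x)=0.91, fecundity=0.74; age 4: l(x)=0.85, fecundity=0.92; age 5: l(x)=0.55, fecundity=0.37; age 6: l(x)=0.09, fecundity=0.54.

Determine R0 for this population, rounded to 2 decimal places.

lx·mx by age: 0, 0.48, 0.6072, 0.6734, 0.782, 0.2035, 0.0486
R0 = Σ lx·mx = 2.7947 → 2.79

2.79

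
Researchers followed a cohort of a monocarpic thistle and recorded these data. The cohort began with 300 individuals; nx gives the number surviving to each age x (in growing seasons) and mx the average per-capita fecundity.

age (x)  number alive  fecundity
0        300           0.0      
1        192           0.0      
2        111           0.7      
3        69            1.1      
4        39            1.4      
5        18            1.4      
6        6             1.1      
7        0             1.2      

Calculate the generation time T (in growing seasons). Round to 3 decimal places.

3.196

lx = nx/n0 = nx/300: 1, 0.64, 0.37, 0.23, 0.13, 0.06, 0.02, 0
lx·mx: 0, 0, 0.259, 0.253, 0.182, 0.084, 0.022, 0 → R0 = 0.8
x·lx·mx: 0, 0, 0.518, 0.759, 0.728, 0.42, 0.132, 0 → Σ = 2.557
T = 2.557 / 0.8 = 3.19625 → 3.196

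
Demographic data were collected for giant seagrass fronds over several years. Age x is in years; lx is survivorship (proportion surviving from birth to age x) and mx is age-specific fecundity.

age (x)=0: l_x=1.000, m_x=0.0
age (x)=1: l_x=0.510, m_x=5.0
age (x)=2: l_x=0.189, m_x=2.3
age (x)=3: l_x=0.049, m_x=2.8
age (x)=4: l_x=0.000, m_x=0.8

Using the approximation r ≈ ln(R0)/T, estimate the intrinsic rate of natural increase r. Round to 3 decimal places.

R0 = Σ lx·mx = 0 + 2.55 + 0.4347 + 0.1372 + 0 = 3.1219
Σ x·lx·mx = 3.831; T = 3.831/3.1219 = 1.22714…
r ≈ ln(R0)/T = ln(3.1219)/1.22714… = 0.92772… → 0.928

0.928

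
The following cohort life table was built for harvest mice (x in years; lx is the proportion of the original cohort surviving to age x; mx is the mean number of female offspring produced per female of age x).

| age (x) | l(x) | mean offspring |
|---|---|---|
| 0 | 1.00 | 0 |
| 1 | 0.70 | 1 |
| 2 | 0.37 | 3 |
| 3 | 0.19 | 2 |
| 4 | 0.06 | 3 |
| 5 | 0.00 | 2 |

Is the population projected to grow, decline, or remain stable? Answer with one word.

growing

R0 = Σ lx·mx = 0 + 0.7 + 1.11 + 0.38 + 0.18 + 0 = 2.37
R0 > 1, so the population is growing.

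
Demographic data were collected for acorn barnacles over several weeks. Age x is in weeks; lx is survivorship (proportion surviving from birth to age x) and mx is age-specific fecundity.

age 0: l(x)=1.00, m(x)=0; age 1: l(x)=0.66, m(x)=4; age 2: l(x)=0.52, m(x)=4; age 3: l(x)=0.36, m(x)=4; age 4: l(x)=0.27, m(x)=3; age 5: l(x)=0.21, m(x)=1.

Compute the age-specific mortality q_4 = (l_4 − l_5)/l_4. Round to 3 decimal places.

q_4 = (l_4 − l_5) / l_4 = (0.27 − 0.21) / 0.27
     = 0.06 / 0.27 = 0.222222… → 0.222

0.222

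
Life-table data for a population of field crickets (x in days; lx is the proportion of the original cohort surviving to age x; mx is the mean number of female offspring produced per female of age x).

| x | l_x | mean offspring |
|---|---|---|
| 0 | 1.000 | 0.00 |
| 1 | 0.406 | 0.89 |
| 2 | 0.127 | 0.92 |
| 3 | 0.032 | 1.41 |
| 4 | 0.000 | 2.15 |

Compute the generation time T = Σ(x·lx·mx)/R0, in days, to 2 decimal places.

lx·mx: 0, 0.36134, 0.11684, 0.04512, 0 → R0 = 0.5233
x·lx·mx: 0, 0.36134, 0.23368, 0.13536, 0 → Σ = 0.73038
T = 0.73038 / 0.5233 = 1.395719… → 1.40

1.40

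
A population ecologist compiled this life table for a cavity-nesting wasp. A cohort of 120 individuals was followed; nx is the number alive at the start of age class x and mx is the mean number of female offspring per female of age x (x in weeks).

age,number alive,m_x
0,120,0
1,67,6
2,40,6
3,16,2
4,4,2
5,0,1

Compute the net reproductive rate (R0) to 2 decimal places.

lx = nx/n0 = nx/120: 1, 0.55833…, 0.33333…, 0.13333…, 0.03333…, 0
lx·mx by age: 0, 3.35…, 2…, 0.266667…, 0.066667…, 0
R0 = Σ lx·mx = 5.683333… → 5.68

5.68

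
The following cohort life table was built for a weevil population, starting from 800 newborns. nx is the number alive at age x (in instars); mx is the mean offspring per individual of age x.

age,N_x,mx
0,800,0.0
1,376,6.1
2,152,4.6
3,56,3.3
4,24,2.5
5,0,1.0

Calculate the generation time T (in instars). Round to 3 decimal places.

lx = nx/n0 = nx/800: 1, 0.47, 0.19, 0.07, 0.03, 0
lx·mx: 0, 2.867, 0.874, 0.231, 0.075, 0 → R0 = 4.047
x·lx·mx: 0, 2.867, 1.748, 0.693, 0.3, 0 → Σ = 5.608
T = 5.608 / 4.047 = 1.385718… → 1.386

1.386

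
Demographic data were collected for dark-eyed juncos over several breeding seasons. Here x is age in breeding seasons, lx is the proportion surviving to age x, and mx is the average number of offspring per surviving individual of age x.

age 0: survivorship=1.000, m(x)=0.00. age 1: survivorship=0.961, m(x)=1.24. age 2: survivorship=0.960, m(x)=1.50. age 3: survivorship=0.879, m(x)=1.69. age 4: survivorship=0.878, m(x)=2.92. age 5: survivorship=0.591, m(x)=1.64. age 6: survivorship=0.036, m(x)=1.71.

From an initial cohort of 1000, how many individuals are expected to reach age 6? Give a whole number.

Expected survivors = N0 · l_6 = 1000 × 0.036 = 36 → 36

36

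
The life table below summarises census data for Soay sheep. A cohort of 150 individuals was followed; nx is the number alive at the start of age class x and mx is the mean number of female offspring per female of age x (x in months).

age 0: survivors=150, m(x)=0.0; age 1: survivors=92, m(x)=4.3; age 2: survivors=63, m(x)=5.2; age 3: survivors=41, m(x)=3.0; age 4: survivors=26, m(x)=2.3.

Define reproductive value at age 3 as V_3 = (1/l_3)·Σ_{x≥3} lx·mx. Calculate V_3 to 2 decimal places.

lx = nx/n0 = nx/150: 1, 0.61333…, 0.42, 0.27333…, 0.17333…
lx·mx for x ≥ 3: 0.82…, 0.398667… → sum = 1.218667…
V_3 = 1.218667… / l_3 = 1.218667… / 0.273333… = 4.458537… → 4.46

4.46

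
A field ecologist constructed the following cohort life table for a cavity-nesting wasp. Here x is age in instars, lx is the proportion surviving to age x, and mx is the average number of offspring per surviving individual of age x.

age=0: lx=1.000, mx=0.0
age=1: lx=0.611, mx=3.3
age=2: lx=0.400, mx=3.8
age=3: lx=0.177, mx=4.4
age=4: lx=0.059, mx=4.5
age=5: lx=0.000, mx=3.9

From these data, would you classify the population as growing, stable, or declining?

R0 = Σ lx·mx = 0 + 2.0163 + 1.52 + 0.7788 + 0.2655 + 0 = 4.5806
R0 > 1, so the population is growing.

growing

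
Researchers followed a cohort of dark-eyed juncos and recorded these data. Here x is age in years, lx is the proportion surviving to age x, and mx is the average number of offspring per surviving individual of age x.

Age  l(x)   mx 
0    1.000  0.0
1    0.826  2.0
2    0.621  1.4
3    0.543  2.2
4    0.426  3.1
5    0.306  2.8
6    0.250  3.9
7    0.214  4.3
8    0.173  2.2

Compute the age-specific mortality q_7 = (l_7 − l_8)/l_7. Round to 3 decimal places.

0.192

q_7 = (l_7 − l_8) / l_7 = (0.214 − 0.173) / 0.214
     = 0.041 / 0.214 = 0.191589… → 0.192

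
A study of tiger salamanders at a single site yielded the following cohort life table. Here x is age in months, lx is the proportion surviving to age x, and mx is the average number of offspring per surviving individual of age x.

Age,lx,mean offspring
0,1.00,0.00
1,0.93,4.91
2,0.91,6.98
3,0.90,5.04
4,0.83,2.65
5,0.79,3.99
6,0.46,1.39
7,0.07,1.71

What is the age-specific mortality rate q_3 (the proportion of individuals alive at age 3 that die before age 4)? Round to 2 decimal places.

0.08

q_3 = (l_3 − l_4) / l_3 = (0.9 − 0.83) / 0.9
     = 0.07 / 0.9 = 0.077778… → 0.08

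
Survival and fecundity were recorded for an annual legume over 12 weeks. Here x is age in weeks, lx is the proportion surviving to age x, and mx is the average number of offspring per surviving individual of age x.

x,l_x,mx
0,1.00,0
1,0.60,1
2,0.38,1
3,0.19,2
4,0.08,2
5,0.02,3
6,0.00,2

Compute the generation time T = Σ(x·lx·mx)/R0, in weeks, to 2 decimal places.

lx·mx: 0, 0.6, 0.38, 0.38, 0.16, 0.06, 0 → R0 = 1.58
x·lx·mx: 0, 0.6, 0.76, 1.14, 0.64, 0.3, 0 → Σ = 3.44
T = 3.44 / 1.58 = 2.177215… → 2.18

2.18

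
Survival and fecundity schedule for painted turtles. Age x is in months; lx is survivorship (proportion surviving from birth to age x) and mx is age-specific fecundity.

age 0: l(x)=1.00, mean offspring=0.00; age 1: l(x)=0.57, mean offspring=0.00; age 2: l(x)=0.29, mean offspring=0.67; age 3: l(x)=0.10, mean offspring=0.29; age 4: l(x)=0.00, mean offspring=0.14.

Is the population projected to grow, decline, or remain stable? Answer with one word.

R0 = Σ lx·mx = 0 + 0 + 0.1943 + 0.029 + 0 = 0.2233
R0 < 1, so the population is declining.

declining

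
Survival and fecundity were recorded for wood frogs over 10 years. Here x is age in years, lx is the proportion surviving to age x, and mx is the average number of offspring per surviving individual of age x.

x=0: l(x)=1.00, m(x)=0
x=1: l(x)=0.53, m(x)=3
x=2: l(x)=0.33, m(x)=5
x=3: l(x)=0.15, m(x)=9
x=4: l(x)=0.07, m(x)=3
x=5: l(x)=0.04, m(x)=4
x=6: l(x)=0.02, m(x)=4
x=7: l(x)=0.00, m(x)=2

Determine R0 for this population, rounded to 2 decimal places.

5.04

lx·mx by age: 0, 1.59, 1.65, 1.35, 0.21, 0.16, 0.08, 0
R0 = Σ lx·mx = 5.04 → 5.04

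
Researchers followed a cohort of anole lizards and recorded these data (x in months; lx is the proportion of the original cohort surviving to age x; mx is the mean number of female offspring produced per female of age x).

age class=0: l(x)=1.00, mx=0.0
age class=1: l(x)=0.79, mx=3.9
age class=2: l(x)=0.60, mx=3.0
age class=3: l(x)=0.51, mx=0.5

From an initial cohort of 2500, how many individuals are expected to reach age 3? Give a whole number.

1275

Expected survivors = N0 · l_3 = 2500 × 0.51 = 1275 → 1275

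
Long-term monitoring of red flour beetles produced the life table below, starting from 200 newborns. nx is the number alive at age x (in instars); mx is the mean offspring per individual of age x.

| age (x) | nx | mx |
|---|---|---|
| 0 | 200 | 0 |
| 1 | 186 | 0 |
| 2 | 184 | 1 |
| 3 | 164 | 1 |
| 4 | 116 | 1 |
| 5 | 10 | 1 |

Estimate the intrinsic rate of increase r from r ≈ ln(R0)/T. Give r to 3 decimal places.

0.298

lx = nx/n0 = nx/200: 1, 0.93, 0.92, 0.82, 0.58, 0.05
R0 = Σ lx·mx = 0 + 0 + 0.92 + 0.82 + 0.58 + 0.05 = 2.37
Σ x·lx·mx = 6.87; T = 6.87/2.37 = 2.89873…
r ≈ ln(R0)/T = ln(2.37)/2.89873… = 0.29768… → 0.298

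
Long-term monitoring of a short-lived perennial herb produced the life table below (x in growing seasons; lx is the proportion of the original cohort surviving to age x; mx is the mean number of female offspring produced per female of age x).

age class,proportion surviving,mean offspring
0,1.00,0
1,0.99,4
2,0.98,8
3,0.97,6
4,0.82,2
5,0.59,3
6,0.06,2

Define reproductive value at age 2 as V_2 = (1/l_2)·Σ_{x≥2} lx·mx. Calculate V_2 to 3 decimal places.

17.541

lx·mx for x ≥ 2: 7.84, 5.82, 1.64, 1.77, 0.12 → sum = 17.19
V_2 = 17.19 / l_2 = 17.19 / 0.98 = 17.540816… → 17.541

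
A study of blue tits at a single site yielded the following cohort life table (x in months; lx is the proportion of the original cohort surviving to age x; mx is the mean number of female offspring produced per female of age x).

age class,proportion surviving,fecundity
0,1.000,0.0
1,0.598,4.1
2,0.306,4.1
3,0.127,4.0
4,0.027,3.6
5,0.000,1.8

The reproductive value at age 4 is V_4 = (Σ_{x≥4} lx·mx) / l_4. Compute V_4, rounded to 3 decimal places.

3.600

lx·mx for x ≥ 4: 0.0972, 0 → sum = 0.0972
V_4 = 0.0972 / l_4 = 0.0972 / 0.027 = 3.6 → 3.600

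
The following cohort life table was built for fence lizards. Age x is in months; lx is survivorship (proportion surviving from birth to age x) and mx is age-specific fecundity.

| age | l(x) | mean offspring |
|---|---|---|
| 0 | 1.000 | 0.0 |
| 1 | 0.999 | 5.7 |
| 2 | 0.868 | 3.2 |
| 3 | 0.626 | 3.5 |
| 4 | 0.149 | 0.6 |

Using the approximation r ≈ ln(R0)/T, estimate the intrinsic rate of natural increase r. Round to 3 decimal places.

1.405

R0 = Σ lx·mx = 0 + 5.6943 + 2.7776 + 2.191 + 0.0894 = 10.7523
Σ x·lx·mx = 18.1801; T = 18.1801/10.7523 = 1.69081…
r ≈ ln(R0)/T = ln(10.7523)/1.69081… = 1.40472… → 1.405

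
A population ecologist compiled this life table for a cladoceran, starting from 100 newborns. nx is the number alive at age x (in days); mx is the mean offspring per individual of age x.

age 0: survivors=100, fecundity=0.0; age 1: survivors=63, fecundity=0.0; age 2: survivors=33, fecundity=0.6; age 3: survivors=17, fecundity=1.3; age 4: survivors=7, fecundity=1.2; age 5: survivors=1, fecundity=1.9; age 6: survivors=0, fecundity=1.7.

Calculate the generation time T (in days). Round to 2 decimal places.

2.85

lx = nx/n0 = nx/100: 1, 0.63, 0.33, 0.17, 0.07, 0.01, 0
lx·mx: 0, 0, 0.198, 0.221, 0.084, 0.019, 0 → R0 = 0.522
x·lx·mx: 0, 0, 0.396, 0.663, 0.336, 0.095, 0 → Σ = 1.49
T = 1.49 / 0.522 = 2.854406… → 2.85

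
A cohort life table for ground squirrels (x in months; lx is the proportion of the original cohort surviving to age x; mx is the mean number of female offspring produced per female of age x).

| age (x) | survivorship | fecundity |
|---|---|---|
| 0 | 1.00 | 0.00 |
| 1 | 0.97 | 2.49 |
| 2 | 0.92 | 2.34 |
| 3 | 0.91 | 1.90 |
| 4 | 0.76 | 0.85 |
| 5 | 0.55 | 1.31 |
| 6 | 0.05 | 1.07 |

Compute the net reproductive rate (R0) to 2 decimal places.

lx·mx by age: 0, 2.4153, 2.1528, 1.729, 0.646, 0.7205, 0.0535
R0 = Σ lx·mx = 7.7171 → 7.72

7.72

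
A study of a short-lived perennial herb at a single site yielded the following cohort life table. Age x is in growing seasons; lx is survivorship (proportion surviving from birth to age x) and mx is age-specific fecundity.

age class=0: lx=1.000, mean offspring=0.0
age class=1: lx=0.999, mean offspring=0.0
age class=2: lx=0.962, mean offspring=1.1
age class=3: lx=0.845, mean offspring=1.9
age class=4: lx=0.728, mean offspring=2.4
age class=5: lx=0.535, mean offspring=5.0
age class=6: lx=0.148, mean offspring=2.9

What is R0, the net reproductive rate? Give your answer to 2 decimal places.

7.52

lx·mx by age: 0, 0, 1.0582, 1.6055, 1.7472, 2.675, 0.4292
R0 = Σ lx·mx = 7.5151 → 7.52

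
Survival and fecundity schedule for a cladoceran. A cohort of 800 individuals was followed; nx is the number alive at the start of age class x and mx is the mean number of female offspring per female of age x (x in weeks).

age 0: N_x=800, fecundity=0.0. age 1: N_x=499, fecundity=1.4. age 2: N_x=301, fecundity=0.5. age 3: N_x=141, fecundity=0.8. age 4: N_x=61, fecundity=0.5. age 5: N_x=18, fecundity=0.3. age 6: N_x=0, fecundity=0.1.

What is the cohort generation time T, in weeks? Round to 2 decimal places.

lx = nx/n0 = nx/800: 1, 0.62375, 0.37625, 0.17625, 0.07625, 0.0225, 0
lx·mx: 0, 0.87325, 0.188125, 0.141, 0.038125, 0.00675, 0 → R0 = 1.24725
x·lx·mx: 0, 0.87325, 0.37625, 0.423, 0.1525, 0.03375, 0 → Σ = 1.85875
T = 1.85875 / 1.24725 = 1.490279… → 1.49

1.49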